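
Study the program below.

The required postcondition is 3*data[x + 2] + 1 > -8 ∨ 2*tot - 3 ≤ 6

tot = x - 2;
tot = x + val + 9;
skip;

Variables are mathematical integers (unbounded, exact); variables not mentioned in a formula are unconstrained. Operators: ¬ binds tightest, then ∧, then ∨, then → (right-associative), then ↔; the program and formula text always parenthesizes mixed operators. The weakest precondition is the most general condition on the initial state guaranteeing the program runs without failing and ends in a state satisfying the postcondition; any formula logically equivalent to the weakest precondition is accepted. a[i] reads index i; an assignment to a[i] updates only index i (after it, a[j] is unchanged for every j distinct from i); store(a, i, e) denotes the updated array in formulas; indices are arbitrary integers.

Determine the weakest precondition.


Working backward. After the program, the postcondition 3*data[x + 2] + 1 > -8 ∨ 2*tot - 3 ≤ 6 must hold; in canonical form it is 3*data[x + 2] > -9 ∨ 2*tot ≤ 9.
Before skip: 3*data[x + 2] > -9 ∨ 2*tot ≤ 9
Before tot := x + val + 9: 3*data[x + 2] > -9 ∨ 2*val + 2*x ≤ -9
Before tot := x - 2: 3*data[x + 2] > -9 ∨ 2*val + 2*x ≤ -9
Answer: WP = 3*data[x + 2] > -9 ∨ 2*val + 2*x ≤ -9


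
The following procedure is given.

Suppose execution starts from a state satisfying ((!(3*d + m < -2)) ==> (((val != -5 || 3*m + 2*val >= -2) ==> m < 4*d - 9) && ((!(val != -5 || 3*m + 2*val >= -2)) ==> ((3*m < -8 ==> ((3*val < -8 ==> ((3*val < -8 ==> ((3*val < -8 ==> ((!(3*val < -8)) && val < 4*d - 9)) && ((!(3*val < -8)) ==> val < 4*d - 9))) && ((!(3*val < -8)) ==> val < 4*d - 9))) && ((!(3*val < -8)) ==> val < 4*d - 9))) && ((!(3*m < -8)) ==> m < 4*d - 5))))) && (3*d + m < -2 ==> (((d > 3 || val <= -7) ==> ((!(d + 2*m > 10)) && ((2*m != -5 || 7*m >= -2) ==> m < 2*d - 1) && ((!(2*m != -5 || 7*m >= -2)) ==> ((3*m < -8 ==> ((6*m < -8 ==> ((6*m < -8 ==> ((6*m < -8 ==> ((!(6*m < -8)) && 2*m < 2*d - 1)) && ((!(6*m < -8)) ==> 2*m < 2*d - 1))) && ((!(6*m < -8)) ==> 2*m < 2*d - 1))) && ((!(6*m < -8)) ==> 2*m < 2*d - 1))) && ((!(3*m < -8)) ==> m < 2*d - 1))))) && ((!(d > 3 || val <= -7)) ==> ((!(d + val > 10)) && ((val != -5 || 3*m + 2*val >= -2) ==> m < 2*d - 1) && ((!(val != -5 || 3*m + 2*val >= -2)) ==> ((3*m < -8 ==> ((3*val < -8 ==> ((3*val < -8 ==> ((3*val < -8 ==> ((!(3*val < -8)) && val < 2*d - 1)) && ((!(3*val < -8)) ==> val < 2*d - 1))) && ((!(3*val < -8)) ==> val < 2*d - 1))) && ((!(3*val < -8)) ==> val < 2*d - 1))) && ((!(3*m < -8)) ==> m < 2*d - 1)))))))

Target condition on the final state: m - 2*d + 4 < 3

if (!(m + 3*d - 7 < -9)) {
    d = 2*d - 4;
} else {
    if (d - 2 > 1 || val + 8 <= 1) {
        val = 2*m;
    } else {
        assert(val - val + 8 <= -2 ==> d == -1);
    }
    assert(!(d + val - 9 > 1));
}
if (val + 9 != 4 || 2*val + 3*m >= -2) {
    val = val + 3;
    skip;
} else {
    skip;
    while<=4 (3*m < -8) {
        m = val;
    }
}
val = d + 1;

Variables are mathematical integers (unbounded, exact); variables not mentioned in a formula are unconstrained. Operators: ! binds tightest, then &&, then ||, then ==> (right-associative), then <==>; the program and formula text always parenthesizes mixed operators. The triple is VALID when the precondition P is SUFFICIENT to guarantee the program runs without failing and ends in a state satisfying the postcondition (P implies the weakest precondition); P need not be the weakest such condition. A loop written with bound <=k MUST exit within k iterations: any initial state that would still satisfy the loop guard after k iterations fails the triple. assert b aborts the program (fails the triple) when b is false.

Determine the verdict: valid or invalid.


Working backward. After the program, the postcondition m - 2*d + 4 < 3 must hold; in canonical form it is m < 2*d - 1.
Before val := d + 1: m < 2*d - 1
Then branch requires m < 2*d - 1; else branch requires (3*m < -8 ==> ((3*val < -8 ==> ((3*val < -8 ==> ((3*val < -8 ==> ((!(3*val < -8)) && val < 2*d - 1)) && ((!(3*val < -8)) ==> val < 2*d - 1))) && ((!(3*val < -8)) ==> val < 2*d - 1))) && ((!(3*val < -8)) ==> val < 2*d - 1))) && ((!(3*m < -8)) ==> m < 2*d - 1).
Before the if: ((val != -5 || 3*m + 2*val >= -2) ==> m < 2*d - 1) && ((!(val != -5 || 3*m + 2*val >= -2)) ==> ((3*m < -8 ==> ((3*val < -8 ==> ((3*val < -8 ==> ((3*val < -8 ==> ((!(3*val < -8)) && val < 2*d - 1)) && ((!(3*val < -8)) ==> val < 2*d - 1))) && ((!(3*val < -8)) ==> val < 2*d - 1))) && ((!(3*val < -8)) ==> val < 2*d - 1))) && ((!(3*m < -8)) ==> m < 2*d - 1)))
Then branch requires ((val != -5 || 3*m + 2*val >= -2) ==> m < 4*d - 9) && ((!(val != -5 || 3*m + 2*val >= -2)) ==> ((3*m < -8 ==> ((3*val < -8 ==> ((3*val < -8 ==> ((3*val < -8 ==> ((!(3*val < -8)) && val < 4*d - 9)) && ((!(3*val < -8)) ==> val < 4*d - 9))) && ((!(3*val < -8)) ==> val < 4*d - 9))) && ((!(3*val < -8)) ==> val < 4*d - 9))) && ((!(3*m < -8)) ==> m < 4*d - 9))); else branch requires ((d > 3 || val <= -7) ==> ((!(d + 2*m > 10)) && ((2*m != -5 || 7*m >= -2) ==> m < 2*d - 1) && ((!(2*m != -5 || 7*m >= -2)) ==> ((3*m < -8 ==> ((6*m < -8 ==> ((6*m < -8 ==> ((6*m < -8 ==> ((!(6*m < -8)) && 2*m < 2*d - 1)) && ((!(6*m < -8)) ==> 2*m < 2*d - 1))) && ((!(6*m < -8)) ==> 2*m < 2*d - 1))) && ((!(6*m < -8)) ==> 2*m < 2*d - 1))) && ((!(3*m < -8)) ==> m < 2*d - 1))))) && ((!(d > 3 || val <= -7)) ==> ((!(d + val > 10)) && ((val != -5 || 3*m + 2*val >= -2) ==> m < 2*d - 1) && ((!(val != -5 || 3*m + 2*val >= -2)) ==> ((3*m < -8 ==> ((3*val < -8 ==> ((3*val < -8 ==> ((3*val < -8 ==> ((!(3*val < -8)) && val < 2*d - 1)) && ((!(3*val < -8)) ==> val < 2*d - 1))) && ((!(3*val < -8)) ==> val < 2*d - 1))) && ((!(3*val < -8)) ==> val < 2*d - 1))) && ((!(3*m < -8)) ==> m < 2*d - 1))))).
Before the if: ((!(3*d + m < -2)) ==> (((val != -5 || 3*m + 2*val >= -2) ==> m < 4*d - 9) && ((!(val != -5 || 3*m + 2*val >= -2)) ==> ((3*m < -8 ==> ((3*val < -8 ==> ((3*val < -8 ==> ((3*val < -8 ==> ((!(3*val < -8)) && val < 4*d - 9)) && ((!(3*val < -8)) ==> val < 4*d - 9))) && ((!(3*val < -8)) ==> val < 4*d - 9))) && ((!(3*val < -8)) ==> val < 4*d - 9))) && ((!(3*m < -8)) ==> m < 4*d - 9))))) && (3*d + m < -2 ==> (((d > 3 || val <= -7) ==> ((!(d + 2*m > 10)) && ((2*m != -5 || 7*m >= -2) ==> m < 2*d - 1) && ((!(2*m != -5 || 7*m >= -2)) ==> ((3*m < -8 ==> ((6*m < -8 ==> ((6*m < -8 ==> ((6*m < -8 ==> ((!(6*m < -8)) && 2*m < 2*d - 1)) && ((!(6*m < -8)) ==> 2*m < 2*d - 1))) && ((!(6*m < -8)) ==> 2*m < 2*d - 1))) && ((!(6*m < -8)) ==> 2*m < 2*d - 1))) && ((!(3*m < -8)) ==> m < 2*d - 1))))) && ((!(d > 3 || val <= -7)) ==> ((!(d + val > 10)) && ((val != -5 || 3*m + 2*val >= -2) ==> m < 2*d - 1) && ((!(val != -5 || 3*m + 2*val >= -2)) ==> ((3*m < -8 ==> ((3*val < -8 ==> ((3*val < -8 ==> ((3*val < -8 ==> ((!(3*val < -8)) && val < 2*d - 1)) && ((!(3*val < -8)) ==> val < 2*d - 1))) && ((!(3*val < -8)) ==> val < 2*d - 1))) && ((!(3*val < -8)) ==> val < 2*d - 1))) && ((!(3*m < -8)) ==> m < 2*d - 1)))))))
The weakest precondition is ((!(3*d + m < -2)) ==> (((val != -5 || 3*m + 2*val >= -2) ==> m < 4*d - 9) && ((!(val != -5 || 3*m + 2*val >= -2)) ==> ((3*m < -8 ==> ((3*val < -8 ==> ((3*val < -8 ==> ((3*val < -8 ==> ((!(3*val < -8)) && val < 4*d - 9)) && ((!(3*val < -8)) ==> val < 4*d - 9))) && ((!(3*val < -8)) ==> val < 4*d - 9))) && ((!(3*val < -8)) ==> val < 4*d - 9))) && ((!(3*m < -8)) ==> m < 4*d - 9))))) && (3*d + m < -2 ==> (((d > 3 || val <= -7) ==> ((!(d + 2*m > 10)) && ((2*m != -5 || 7*m >= -2) ==> m < 2*d - 1) && ((!(2*m != -5 || 7*m >= -2)) ==> ((3*m < -8 ==> ((6*m < -8 ==> ((6*m < -8 ==> ((6*m < -8 ==> ((!(6*m < -8)) && 2*m < 2*d - 1)) && ((!(6*m < -8)) ==> 2*m < 2*d - 1))) && ((!(6*m < -8)) ==> 2*m < 2*d - 1))) && ((!(6*m < -8)) ==> 2*m < 2*d - 1))) && ((!(3*m < -8)) ==> m < 2*d - 1))))) && ((!(d > 3 || val <= -7)) ==> ((!(d + val > 10)) && ((val != -5 || 3*m + 2*val >= -2) ==> m < 2*d - 1) && ((!(val != -5 || 3*m + 2*val >= -2)) ==> ((3*m < -8 ==> ((3*val < -8 ==> ((3*val < -8 ==> ((3*val < -8 ==> ((!(3*val < -8)) && val < 2*d - 1)) && ((!(3*val < -8)) ==> val < 2*d - 1))) && ((!(3*val < -8)) ==> val < 2*d - 1))) && ((!(3*val < -8)) ==> val < 2*d - 1))) && ((!(3*m < -8)) ==> m < 2*d - 1))))))).
Check whether ((!(3*d + m < -2)) ==> (((val != -5 || 3*m + 2*val >= -2) ==> m < 4*d - 9) && ((!(val != -5 || 3*m + 2*val >= -2)) ==> ((3*m < -8 ==> ((3*val < -8 ==> ((3*val < -8 ==> ((3*val < -8 ==> ((!(3*val < -8)) && val < 4*d - 9)) && ((!(3*val < -8)) ==> val < 4*d - 9))) && ((!(3*val < -8)) ==> val < 4*d - 9))) && ((!(3*val < -8)) ==> val < 4*d - 9))) && ((!(3*m < -8)) ==> m < 4*d - 5))))) && (3*d + m < -2 ==> (((d > 3 || val <= -7) ==> ((!(d + 2*m > 10)) && ((2*m != -5 || 7*m >= -2) ==> m < 2*d - 1) && ((!(2*m != -5 || 7*m >= -2)) ==> ((3*m < -8 ==> ((6*m < -8 ==> ((6*m < -8 ==> ((6*m < -8 ==> ((!(6*m < -8)) && 2*m < 2*d - 1)) && ((!(6*m < -8)) ==> 2*m < 2*d - 1))) && ((!(6*m < -8)) ==> 2*m < 2*d - 1))) && ((!(6*m < -8)) ==> 2*m < 2*d - 1))) && ((!(3*m < -8)) ==> m < 2*d - 1))))) && ((!(d > 3 || val <= -7)) ==> ((!(d + val > 10)) && ((val != -5 || 3*m + 2*val >= -2) ==> m < 2*d - 1) && ((!(val != -5 || 3*m + 2*val >= -2)) ==> ((3*m < -8 ==> ((3*val < -8 ==> ((3*val < -8 ==> ((3*val < -8 ==> ((!(3*val < -8)) && val < 2*d - 1)) && ((!(3*val < -8)) ==> val < 2*d - 1))) && ((!(3*val < -8)) ==> val < 2*d - 1))) && ((!(3*val < -8)) ==> val < 2*d - 1))) && ((!(3*m < -8)) ==> m < 2*d - 1))))))) implies it.
Countermodel: at the initial state d = 2, m = 2, val = -5, the precondition holds but the weakest precondition fails.
Answer: invalid


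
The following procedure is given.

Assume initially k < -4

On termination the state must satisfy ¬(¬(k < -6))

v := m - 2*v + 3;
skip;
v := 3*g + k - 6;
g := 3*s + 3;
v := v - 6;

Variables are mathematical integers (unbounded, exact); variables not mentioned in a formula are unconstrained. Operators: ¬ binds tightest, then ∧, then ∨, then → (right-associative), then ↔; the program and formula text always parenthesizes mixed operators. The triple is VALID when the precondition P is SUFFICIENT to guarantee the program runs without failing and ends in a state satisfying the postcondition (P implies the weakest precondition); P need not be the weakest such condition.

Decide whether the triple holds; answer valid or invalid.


Working backward. After the program, the postcondition ¬(¬(k < -6)) must hold; in canonical form it is k < -6.
Before v := v - 6: k < -6
Before g := 3*s + 3: k < -6
Before v := 3*g + k - 6: k < -6
Before skip: k < -6
Before v := m - 2*v + 3: k < -6
The weakest precondition is k < -6.
Check whether k < -4 implies it.
Countermodel: at the initial state k = -6, the precondition holds but the weakest precondition fails.
Answer: invalid


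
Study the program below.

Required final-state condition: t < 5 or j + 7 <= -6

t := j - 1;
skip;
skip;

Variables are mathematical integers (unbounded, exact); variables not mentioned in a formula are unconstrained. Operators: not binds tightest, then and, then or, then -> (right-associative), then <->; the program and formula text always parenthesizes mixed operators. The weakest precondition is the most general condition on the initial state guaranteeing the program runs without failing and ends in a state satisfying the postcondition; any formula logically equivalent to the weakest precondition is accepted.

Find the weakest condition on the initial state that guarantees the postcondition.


Working backward. After the program, the postcondition t < 5 or j + 7 <= -6 must hold; in canonical form it is t < 5 or j <= -13.
Before skip: t < 5 or j <= -13
Before skip: t < 5 or j <= -13
Before t := j - 1: j < 6 or j <= -13
Answer: WP = j < 6 or j <= -13


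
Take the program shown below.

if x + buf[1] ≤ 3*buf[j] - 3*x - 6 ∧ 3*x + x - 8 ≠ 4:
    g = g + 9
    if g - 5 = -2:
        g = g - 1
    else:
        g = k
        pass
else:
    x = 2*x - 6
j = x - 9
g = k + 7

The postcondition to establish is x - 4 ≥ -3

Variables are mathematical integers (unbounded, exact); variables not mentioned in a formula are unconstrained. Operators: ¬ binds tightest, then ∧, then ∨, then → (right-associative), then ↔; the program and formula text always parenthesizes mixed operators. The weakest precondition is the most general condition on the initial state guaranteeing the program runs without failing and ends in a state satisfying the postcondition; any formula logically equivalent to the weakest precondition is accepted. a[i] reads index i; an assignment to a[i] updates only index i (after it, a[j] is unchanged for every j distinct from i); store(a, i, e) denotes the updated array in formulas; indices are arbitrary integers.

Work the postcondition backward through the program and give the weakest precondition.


Working backward. After the program, the postcondition x - 4 ≥ -3 must hold; in canonical form it is x ≥ 1.
Before g := k + 7: x ≥ 1
Before j := x - 9: x ≥ 1
Then branch requires (g = -6 → x ≥ 1) ∧ ((¬(g = -6)) → x ≥ 1); else branch requires 2*x ≥ 7.
Before the if: ((buf[1] + 4*x ≤ 3*buf[j] - 6 ∧ 4*x ≠ 12) → ((g = -6 → x ≥ 1) ∧ ((¬(g = -6)) → x ≥ 1))) ∧ ((¬(buf[1] + 4*x ≤ 3*buf[j] - 6 ∧ 4*x ≠ 12)) → 2*x ≥ 7)
Answer: WP = ((buf[1] + 4*x ≤ 3*buf[j] - 6 ∧ 4*x ≠ 12) → ((g = -6 → x ≥ 1) ∧ ((¬(g = -6)) → x ≥ 1))) ∧ ((¬(buf[1] + 4*x ≤ 3*buf[j] - 6 ∧ 4*x ≠ 12)) → 2*x ≥ 7)


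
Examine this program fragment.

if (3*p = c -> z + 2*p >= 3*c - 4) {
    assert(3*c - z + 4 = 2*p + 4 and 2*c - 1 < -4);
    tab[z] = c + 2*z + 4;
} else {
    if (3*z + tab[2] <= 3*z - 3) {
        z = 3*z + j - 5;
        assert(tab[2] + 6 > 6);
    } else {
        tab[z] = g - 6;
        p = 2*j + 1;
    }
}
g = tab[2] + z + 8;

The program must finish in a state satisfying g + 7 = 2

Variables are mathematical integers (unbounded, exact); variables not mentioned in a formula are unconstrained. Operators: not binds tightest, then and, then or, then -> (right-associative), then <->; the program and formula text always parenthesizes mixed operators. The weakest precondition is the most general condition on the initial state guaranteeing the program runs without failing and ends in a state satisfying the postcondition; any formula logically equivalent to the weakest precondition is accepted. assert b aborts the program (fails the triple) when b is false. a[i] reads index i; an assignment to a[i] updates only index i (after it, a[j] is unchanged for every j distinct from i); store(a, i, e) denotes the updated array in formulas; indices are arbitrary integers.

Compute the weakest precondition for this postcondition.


Working backward. After the program, the postcondition g + 7 = 2 must hold; in canonical form it is g = -5.
Before g := tab[2] + z + 8: tab[2] + z = -13
Then branch requires 3*c = 2*p + z and 2*c < -3 and store(tab, z, c + 2*z + 4)[2] + z = -13; else branch requires (tab[2] <= -3 -> (tab[2] > 0 and tab[2] + j + 3*z = -8)) and ((not (tab[2] <= -3)) -> store(tab, z, g - 6)[2] + z = -13).
Before the if: ((3*p = c -> 2*p + z >= 3*c - 4) -> (3*c = 2*p + z and 2*c < -3 and store(tab, z, c + 2*z + 4)[2] + z = -13)) and ((not (3*p = c -> 2*p + z >= 3*c - 4)) -> ((tab[2] <= -3 -> (tab[2] > 0 and tab[2] + j + 3*z = -8)) and ((not (tab[2] <= -3)) -> store(tab, z, g - 6)[2] + z = -13)))
Answer: WP = ((3*p = c -> 2*p + z >= 3*c - 4) -> (3*c = 2*p + z and 2*c < -3 and store(tab, z, c + 2*z + 4)[2] + z = -13)) and ((not (3*p = c -> 2*p + z >= 3*c - 4)) -> ((tab[2] <= -3 -> (tab[2] > 0 and tab[2] + j + 3*z = -8)) and ((not (tab[2] <= -3)) -> store(tab, z, g - 6)[2] + z = -13)))


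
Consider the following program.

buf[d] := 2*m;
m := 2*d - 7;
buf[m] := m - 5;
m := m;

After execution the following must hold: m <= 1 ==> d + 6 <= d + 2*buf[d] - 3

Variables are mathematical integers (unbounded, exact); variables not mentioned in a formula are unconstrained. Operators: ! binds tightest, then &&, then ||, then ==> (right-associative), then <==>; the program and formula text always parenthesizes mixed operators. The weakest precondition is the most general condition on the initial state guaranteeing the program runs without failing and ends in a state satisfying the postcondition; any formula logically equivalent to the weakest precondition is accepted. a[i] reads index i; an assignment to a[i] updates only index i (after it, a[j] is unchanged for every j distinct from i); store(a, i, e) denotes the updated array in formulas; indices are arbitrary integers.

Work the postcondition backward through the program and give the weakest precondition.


Working backward. After the program, the postcondition m <= 1 ==> d + 6 <= d + 2*buf[d] - 3 must hold; in canonical form it is m <= 1 ==> 2*buf[d] >= 9.
Before m := m: m <= 1 ==> 2*buf[d] >= 9
Before buf[m] := m - 5: m <= 1 ==> 2*store(buf, m, m - 5)[d] >= 9
Before m := 2*d - 7: 2*d <= 8 ==> 2*store(buf, 2*d - 7, 2*d - 12)[d] >= 9
Before buf[d] := 2*m: 2*d <= 8 ==> 2*store(store(buf, d, 2*m), 2*d - 7, 2*d - 12)[d] >= 9
Answer: WP = 2*d <= 8 ==> 2*store(store(buf, d, 2*m), 2*d - 7, 2*d - 12)[d] >= 9


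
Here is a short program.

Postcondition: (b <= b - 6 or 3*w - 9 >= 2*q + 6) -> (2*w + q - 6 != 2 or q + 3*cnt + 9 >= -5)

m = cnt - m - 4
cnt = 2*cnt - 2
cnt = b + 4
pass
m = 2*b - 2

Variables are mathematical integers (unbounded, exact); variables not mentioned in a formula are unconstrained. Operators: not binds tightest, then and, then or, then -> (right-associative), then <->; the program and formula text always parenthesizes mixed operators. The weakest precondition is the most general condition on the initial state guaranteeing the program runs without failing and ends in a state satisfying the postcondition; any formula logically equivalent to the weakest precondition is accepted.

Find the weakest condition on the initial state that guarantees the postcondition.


Working backward. After the program, the postcondition (b <= b - 6 or 3*w - 9 >= 2*q + 6) -> (2*w + q - 6 != 2 or q + 3*cnt + 9 >= -5) must hold; in canonical form it is 3*w >= 2*q + 15 -> (q + 2*w != 8 or 3*cnt + q >= -14).
Before m := 2*b - 2: 3*w >= 2*q + 15 -> (q + 2*w != 8 or 3*cnt + q >= -14)
Before skip: 3*w >= 2*q + 15 -> (q + 2*w != 8 or 3*cnt + q >= -14)
Before cnt := b + 4: 3*w >= 2*q + 15 -> (q + 2*w != 8 or 3*b + q >= -26)
Before cnt := 2*cnt - 2: 3*w >= 2*q + 15 -> (q + 2*w != 8 or 3*b + q >= -26)
Before m := cnt - m - 4: 3*w >= 2*q + 15 -> (q + 2*w != 8 or 3*b + q >= -26)
Answer: WP = 3*w >= 2*q + 15 -> (q + 2*w != 8 or 3*b + q >= -26)


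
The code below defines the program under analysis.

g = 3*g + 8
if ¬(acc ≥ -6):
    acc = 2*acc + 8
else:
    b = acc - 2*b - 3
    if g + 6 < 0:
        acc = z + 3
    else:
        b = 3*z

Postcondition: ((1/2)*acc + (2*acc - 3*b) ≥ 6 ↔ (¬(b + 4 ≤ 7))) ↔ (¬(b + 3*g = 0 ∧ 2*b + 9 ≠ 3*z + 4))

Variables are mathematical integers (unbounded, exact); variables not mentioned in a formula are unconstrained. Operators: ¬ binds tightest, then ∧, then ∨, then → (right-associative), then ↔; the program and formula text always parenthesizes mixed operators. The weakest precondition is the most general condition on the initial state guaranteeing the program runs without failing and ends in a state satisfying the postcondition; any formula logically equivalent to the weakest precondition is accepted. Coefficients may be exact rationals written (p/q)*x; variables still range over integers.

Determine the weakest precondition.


Working backward. After the program, the postcondition ((1/2)*acc + (2*acc - 3*b) ≥ 6 ↔ (¬(b + 4 ≤ 7))) ↔ (¬(b + 3*g = 0 ∧ 2*b + 9 ≠ 3*z + 4)) must hold; in canonical form it is ((5/2)*acc ≥ 3*b + 6 ↔ (¬(b ≤ 3))) ↔ (¬(b + 3*g = 0 ∧ 2*b ≠ 3*z - 5)).
Then branch requires (5*acc ≥ 3*b - 14 ↔ (¬(b ≤ 3))) ↔ (¬(b + 3*g = 0 ∧ 2*b ≠ 3*z - 5)); else branch requires (g < -6 → ((6*b + (5/2)*z ≥ 3*acc - 21/2 ↔ (¬(acc ≤ 2*b + 6))) ↔ (¬(acc + 3*g = 2*b + 3 ∧ 2*acc ≠ 4*b + 3*z + 1)))) ∧ ((¬(g < -6)) → (((5/2)*acc ≥ 9*z + 6 ↔ (¬(3*z ≤ 3))) ↔ (¬(3*g + 3*z = 0 ∧ 3*z ≠ -5)))).
Before the if: ((¬(acc ≥ -6)) → ((5*acc ≥ 3*b - 14 ↔ (¬(b ≤ 3))) ↔ (¬(b + 3*g = 0 ∧ 2*b ≠ 3*z - 5)))) ∧ (acc ≥ -6 → ((g < -6 → ((6*b + (5/2)*z ≥ 3*acc - 21/2 ↔ (¬(acc ≤ 2*b + 6))) ↔ (¬(acc + 3*g = 2*b + 3 ∧ 2*acc ≠ 4*b + 3*z + 1)))) ∧ ((¬(g < -6)) → (((5/2)*acc ≥ 9*z + 6 ↔ (¬(3*z ≤ 3))) ↔ (¬(3*g + 3*z = 0 ∧ 3*z ≠ -5))))))
Before g := 3*g + 8: ((¬(acc ≥ -6)) → ((5*acc ≥ 3*b - 14 ↔ (¬(b ≤ 3))) ↔ (¬(b + 9*g = -24 ∧ 2*b ≠ 3*z - 5)))) ∧ (acc ≥ -6 → ((3*g < -14 → ((6*b + (5/2)*z ≥ 3*acc - 21/2 ↔ (¬(acc ≤ 2*b + 6))) ↔ (¬(acc + 9*g = 2*b - 21 ∧ 2*acc ≠ 4*b + 3*z + 1)))) ∧ ((¬(3*g < -14)) → (((5/2)*acc ≥ 9*z + 6 ↔ (¬(3*z ≤ 3))) ↔ (¬(9*g + 3*z = -24 ∧ 3*z ≠ -5))))))
Answer: WP = ((¬(acc ≥ -6)) → ((5*acc ≥ 3*b - 14 ↔ (¬(b ≤ 3))) ↔ (¬(b + 9*g = -24 ∧ 2*b ≠ 3*z - 5)))) ∧ (acc ≥ -6 → ((3*g < -14 → ((6*b + (5/2)*z ≥ 3*acc - 21/2 ↔ (¬(acc ≤ 2*b + 6))) ↔ (¬(acc + 9*g = 2*b - 21 ∧ 2*acc ≠ 4*b + 3*z + 1)))) ∧ ((¬(3*g < -14)) → (((5/2)*acc ≥ 9*z + 6 ↔ (¬(3*z ≤ 3))) ↔ (¬(9*g + 3*z = -24 ∧ 3*z ≠ -5))))))


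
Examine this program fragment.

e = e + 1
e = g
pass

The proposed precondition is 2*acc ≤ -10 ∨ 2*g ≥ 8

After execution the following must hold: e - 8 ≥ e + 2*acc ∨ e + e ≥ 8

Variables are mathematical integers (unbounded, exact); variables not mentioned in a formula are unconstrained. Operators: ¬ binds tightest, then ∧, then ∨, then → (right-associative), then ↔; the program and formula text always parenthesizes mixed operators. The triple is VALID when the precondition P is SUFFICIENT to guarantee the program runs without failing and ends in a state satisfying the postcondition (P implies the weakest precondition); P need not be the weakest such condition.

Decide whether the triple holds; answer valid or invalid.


Working backward. After the program, the postcondition e - 8 ≥ e + 2*acc ∨ e + e ≥ 8 must hold; in canonical form it is 2*acc ≤ -8 ∨ 2*e ≥ 8.
Before skip: 2*acc ≤ -8 ∨ 2*e ≥ 8
Before e := g: 2*acc ≤ -8 ∨ 2*g ≥ 8
Before e := e + 1: 2*acc ≤ -8 ∨ 2*g ≥ 8
The weakest precondition is 2*acc ≤ -8 ∨ 2*g ≥ 8.
Check whether 2*acc ≤ -10 ∨ 2*g ≥ 8 implies it.
Every state satisfying the precondition satisfies the weakest precondition: the implication holds.
Answer: valid


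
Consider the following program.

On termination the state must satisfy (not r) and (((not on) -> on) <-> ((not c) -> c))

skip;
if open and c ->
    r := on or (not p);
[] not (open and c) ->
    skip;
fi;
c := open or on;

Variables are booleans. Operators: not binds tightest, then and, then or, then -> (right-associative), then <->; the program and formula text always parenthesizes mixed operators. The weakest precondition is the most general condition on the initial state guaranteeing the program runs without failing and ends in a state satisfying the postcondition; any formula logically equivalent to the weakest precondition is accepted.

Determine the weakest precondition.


Working backward. After the program, (not r) and (((not on) -> on) <-> ((not c) -> c)) must hold.
Before c := open or on: (not r) and (((not on) -> on) <-> ((not (open or on)) -> (open or on)))
Then branch requires (not (on or (not p))) and (((not on) -> on) <-> ((not (open or on)) -> (open or on))); else branch requires (not r) and (((not on) -> on) <-> ((not (open or on)) -> (open or on))).
Before the if: ((open and c) -> ((not (on or (not p))) and (((not on) -> on) <-> ((not (open or on)) -> (open or on))))) and ((not (open and c)) -> ((not r) and (((not on) -> on) <-> ((not (open or on)) -> (open or on)))))
Before skip: ((open and c) -> ((not (on or (not p))) and (((not on) -> on) <-> ((not (open or on)) -> (open or on))))) and ((not (open and c)) -> ((not r) and (((not on) -> on) <-> ((not (open or on)) -> (open or on)))))
Answer: WP = ((open and c) -> ((not (on or (not p))) and (((not on) -> on) <-> ((not (open or on)) -> (open or on))))) and ((not (open and c)) -> ((not r) and (((not on) -> on) <-> ((not (open or on)) -> (open or on)))))


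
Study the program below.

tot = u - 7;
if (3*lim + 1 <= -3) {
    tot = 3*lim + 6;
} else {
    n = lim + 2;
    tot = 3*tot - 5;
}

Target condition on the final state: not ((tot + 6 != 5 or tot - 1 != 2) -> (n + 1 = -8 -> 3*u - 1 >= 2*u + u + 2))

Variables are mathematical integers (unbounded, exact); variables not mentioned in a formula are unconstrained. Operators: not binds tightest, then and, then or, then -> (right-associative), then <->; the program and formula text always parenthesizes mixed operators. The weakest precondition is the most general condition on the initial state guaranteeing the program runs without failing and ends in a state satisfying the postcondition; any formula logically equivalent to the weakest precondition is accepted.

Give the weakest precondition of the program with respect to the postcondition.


Working backward. After the program, the postcondition not ((tot + 6 != 5 or tot - 1 != 2) -> (n + 1 = -8 -> 3*u - 1 >= 2*u + u + 2)) must hold; in canonical form it is not ((tot != -1 or tot != 3) -> (not (n = -9))).
Then branch requires not ((3*lim != -7 or 3*lim != -3) -> (not (n = -9))); else branch requires not ((3*tot != 4 or 3*tot != 8) -> (not (lim = -11))).
Before the if: (3*lim <= -4 -> (not ((3*lim != -7 or 3*lim != -3) -> (not (n = -9))))) and ((not (3*lim <= -4)) -> (not ((3*tot != 4 or 3*tot != 8) -> (not (lim = -11)))))
Before tot := u - 7: (3*lim <= -4 -> (not ((3*lim != -7 or 3*lim != -3) -> (not (n = -9))))) and ((not (3*lim <= -4)) -> (not ((3*u != 25 or 3*u != 29) -> (not (lim = -11)))))
Answer: WP = (3*lim <= -4 -> (not ((3*lim != -7 or 3*lim != -3) -> (not (n = -9))))) and ((not (3*lim <= -4)) -> (not ((3*u != 25 or 3*u != 29) -> (not (lim = -11)))))


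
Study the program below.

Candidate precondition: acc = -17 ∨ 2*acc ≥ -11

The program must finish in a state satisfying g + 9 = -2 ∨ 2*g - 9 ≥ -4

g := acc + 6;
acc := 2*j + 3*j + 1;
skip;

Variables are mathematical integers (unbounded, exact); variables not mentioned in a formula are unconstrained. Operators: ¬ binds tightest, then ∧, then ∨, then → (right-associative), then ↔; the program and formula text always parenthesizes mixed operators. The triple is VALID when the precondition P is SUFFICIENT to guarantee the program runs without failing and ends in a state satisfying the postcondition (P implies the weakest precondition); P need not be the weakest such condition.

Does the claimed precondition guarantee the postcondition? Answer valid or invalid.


Working backward. After the program, the postcondition g + 9 = -2 ∨ 2*g - 9 ≥ -4 must hold; in canonical form it is g = -11 ∨ 2*g ≥ 5.
Before skip: g = -11 ∨ 2*g ≥ 5
Before acc := 2*j + 3*j + 1: g = -11 ∨ 2*g ≥ 5
Before g := acc + 6: acc = -17 ∨ 2*acc ≥ -7
The weakest precondition is acc = -17 ∨ 2*acc ≥ -7.
Check whether acc = -17 ∨ 2*acc ≥ -11 implies it.
Countermodel: at the initial state acc = -5, the precondition holds but the weakest precondition fails.
Answer: invalid


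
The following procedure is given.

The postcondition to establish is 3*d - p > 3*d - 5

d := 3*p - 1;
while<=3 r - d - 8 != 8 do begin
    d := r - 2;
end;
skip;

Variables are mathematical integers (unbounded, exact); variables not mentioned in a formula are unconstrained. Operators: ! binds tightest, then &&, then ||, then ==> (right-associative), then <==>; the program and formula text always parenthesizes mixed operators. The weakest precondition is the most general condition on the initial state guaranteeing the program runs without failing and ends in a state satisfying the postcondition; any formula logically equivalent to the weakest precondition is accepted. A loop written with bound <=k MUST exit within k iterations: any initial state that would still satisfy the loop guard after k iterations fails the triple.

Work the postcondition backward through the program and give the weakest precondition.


Working backward. After the program, the postcondition 3*d - p > 3*d - 5 must hold; in canonical form it is p < 5.
Before skip: p < 5
Before the loop (bound <=3), unroll the exhaustion recursion (WP_0 = exit-now case; WP_j = one more guarded iteration, up to j = 3):
  WP_0: (!(r != d + 16)) && p < 5
  WP_1: (!(r != d + 16)) && ((!(r != d + 16)) ==> p < 5)
  WP_2: (!(r != d + 16)) && ((!(r != d + 16)) ==> p < 5)
  WP_3: (!(r != d + 16)) && ((!(r != d + 16)) ==> p < 5)
So before the loop: (!(r != d + 16)) && ((!(r != d + 16)) ==> p < 5)
Before d := 3*p - 1: (!(r != 3*p + 15)) && ((!(r != 3*p + 15)) ==> p < 5)
Answer: WP = (!(r != 3*p + 15)) && ((!(r != 3*p + 15)) ==> p < 5)


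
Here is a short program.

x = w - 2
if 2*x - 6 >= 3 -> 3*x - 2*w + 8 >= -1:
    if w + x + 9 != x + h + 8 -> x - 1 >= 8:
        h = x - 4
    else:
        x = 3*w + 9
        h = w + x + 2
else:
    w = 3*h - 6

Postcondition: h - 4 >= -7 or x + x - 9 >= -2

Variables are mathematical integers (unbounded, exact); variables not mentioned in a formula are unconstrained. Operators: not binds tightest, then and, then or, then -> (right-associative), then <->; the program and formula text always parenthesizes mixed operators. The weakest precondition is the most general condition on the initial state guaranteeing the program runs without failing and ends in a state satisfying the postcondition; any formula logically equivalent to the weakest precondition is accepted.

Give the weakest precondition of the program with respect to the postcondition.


Working backward. After the program, the postcondition h - 4 >= -7 or x + x - 9 >= -2 must hold; in canonical form it is h >= -3 or 2*x >= 7.
Then branch requires ((w != h - 1 -> x >= 9) -> (x >= 1 or 2*x >= 7)) and ((not (w != h - 1 -> x >= 9)) -> (4*w >= -14 or 6*w >= -11)); else branch requires h >= -3 or 2*x >= 7.
Before the if: ((2*x >= 9 -> 3*x >= 2*w - 9) -> (((w != h - 1 -> x >= 9) -> (x >= 1 or 2*x >= 7)) and ((not (w != h - 1 -> x >= 9)) -> (4*w >= -14 or 6*w >= -11)))) and ((not (2*x >= 9 -> 3*x >= 2*w - 9)) -> (h >= -3 or 2*x >= 7))
Before x := w - 2: ((2*w >= 13 -> w >= -3) -> (((w != h - 1 -> w >= 11) -> (w >= 3 or 2*w >= 11)) and ((not (w != h - 1 -> w >= 11)) -> (4*w >= -14 or 6*w >= -11)))) and ((not (2*w >= 13 -> w >= -3)) -> (h >= -3 or 2*w >= 11))
Answer: WP = ((2*w >= 13 -> w >= -3) -> (((w != h - 1 -> w >= 11) -> (w >= 3 or 2*w >= 11)) and ((not (w != h - 1 -> w >= 11)) -> (4*w >= -14 or 6*w >= -11)))) and ((not (2*w >= 13 -> w >= -3)) -> (h >= -3 or 2*w >= 11))


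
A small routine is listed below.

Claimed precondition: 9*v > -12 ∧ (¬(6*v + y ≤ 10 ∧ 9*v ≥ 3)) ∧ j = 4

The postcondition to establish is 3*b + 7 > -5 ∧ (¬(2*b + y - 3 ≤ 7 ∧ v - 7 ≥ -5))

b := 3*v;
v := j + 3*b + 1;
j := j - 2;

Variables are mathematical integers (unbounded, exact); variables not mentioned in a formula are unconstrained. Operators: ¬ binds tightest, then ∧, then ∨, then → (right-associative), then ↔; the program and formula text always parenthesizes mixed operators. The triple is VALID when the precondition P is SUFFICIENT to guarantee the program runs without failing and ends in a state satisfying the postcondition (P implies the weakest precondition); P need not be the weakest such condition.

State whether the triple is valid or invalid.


Working backward. After the program, the postcondition 3*b + 7 > -5 ∧ (¬(2*b + y - 3 ≤ 7 ∧ v - 7 ≥ -5)) must hold; in canonical form it is 3*b > -12 ∧ (¬(2*b + y ≤ 10 ∧ v ≥ 2)).
Before j := j - 2: 3*b > -12 ∧ (¬(2*b + y ≤ 10 ∧ v ≥ 2))
Before v := j + 3*b + 1: 3*b > -12 ∧ (¬(2*b + y ≤ 10 ∧ 3*b + j ≥ 1))
Before b := 3*v: 9*v > -12 ∧ (¬(6*v + y ≤ 10 ∧ j + 9*v ≥ 1))
The weakest precondition is 9*v > -12 ∧ (¬(6*v + y ≤ 10 ∧ j + 9*v ≥ 1)).
Check whether 9*v > -12 ∧ (¬(6*v + y ≤ 10 ∧ 9*v ≥ 3)) ∧ j = 4 implies it.
Countermodel: at the initial state j = 4, v = 0, y = 10, the precondition holds but the weakest precondition fails.
Answer: invalid


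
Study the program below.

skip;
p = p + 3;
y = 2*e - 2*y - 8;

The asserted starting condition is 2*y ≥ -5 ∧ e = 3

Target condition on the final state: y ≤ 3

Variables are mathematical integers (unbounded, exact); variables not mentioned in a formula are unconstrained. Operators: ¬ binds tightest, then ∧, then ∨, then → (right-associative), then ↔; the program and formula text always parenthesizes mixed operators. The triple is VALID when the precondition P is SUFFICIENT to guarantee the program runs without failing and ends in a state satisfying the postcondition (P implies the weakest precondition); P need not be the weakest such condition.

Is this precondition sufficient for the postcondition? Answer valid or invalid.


Working backward. After the program, y ≤ 3 must hold.
Before y := 2*e - 2*y - 8: 2*e ≤ 2*y + 11
Before p := p + 3: 2*e ≤ 2*y + 11
Before skip: 2*e ≤ 2*y + 11
The weakest precondition is 2*e ≤ 2*y + 11.
Check whether 2*y ≥ -5 ∧ e = 3 implies it.
Every state satisfying the precondition satisfies the weakest precondition: the implication holds.
Answer: valid


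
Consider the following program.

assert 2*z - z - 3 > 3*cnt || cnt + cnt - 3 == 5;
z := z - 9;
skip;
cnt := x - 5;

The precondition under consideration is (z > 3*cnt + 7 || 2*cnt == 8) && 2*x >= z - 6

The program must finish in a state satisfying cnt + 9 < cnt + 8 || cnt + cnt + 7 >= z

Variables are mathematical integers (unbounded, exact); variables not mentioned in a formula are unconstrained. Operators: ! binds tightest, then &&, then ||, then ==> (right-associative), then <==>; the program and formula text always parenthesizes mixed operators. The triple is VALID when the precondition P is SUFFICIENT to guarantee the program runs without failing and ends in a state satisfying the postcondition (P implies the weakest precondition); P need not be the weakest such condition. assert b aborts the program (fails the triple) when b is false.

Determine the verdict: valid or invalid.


Working backward. After the program, the postcondition cnt + 9 < cnt + 8 || cnt + cnt + 7 >= z must hold; in canonical form it is 2*cnt >= z - 7.
Before cnt := x - 5: 2*x >= z + 3
Before skip: 2*x >= z + 3
Before z := z - 9: 2*x >= z - 6
Before assert 2*z - z - 3 > 3*cnt || cnt + cnt - 3 == 5: (z > 3*cnt + 3 || 2*cnt == 8) && 2*x >= z - 6
The weakest precondition is (z > 3*cnt + 3 || 2*cnt == 8) && 2*x >= z - 6.
Check whether (z > 3*cnt + 7 || 2*cnt == 8) && 2*x >= z - 6 implies it.
Every state satisfying the precondition satisfies the weakest precondition: the implication holds.
Answer: valid


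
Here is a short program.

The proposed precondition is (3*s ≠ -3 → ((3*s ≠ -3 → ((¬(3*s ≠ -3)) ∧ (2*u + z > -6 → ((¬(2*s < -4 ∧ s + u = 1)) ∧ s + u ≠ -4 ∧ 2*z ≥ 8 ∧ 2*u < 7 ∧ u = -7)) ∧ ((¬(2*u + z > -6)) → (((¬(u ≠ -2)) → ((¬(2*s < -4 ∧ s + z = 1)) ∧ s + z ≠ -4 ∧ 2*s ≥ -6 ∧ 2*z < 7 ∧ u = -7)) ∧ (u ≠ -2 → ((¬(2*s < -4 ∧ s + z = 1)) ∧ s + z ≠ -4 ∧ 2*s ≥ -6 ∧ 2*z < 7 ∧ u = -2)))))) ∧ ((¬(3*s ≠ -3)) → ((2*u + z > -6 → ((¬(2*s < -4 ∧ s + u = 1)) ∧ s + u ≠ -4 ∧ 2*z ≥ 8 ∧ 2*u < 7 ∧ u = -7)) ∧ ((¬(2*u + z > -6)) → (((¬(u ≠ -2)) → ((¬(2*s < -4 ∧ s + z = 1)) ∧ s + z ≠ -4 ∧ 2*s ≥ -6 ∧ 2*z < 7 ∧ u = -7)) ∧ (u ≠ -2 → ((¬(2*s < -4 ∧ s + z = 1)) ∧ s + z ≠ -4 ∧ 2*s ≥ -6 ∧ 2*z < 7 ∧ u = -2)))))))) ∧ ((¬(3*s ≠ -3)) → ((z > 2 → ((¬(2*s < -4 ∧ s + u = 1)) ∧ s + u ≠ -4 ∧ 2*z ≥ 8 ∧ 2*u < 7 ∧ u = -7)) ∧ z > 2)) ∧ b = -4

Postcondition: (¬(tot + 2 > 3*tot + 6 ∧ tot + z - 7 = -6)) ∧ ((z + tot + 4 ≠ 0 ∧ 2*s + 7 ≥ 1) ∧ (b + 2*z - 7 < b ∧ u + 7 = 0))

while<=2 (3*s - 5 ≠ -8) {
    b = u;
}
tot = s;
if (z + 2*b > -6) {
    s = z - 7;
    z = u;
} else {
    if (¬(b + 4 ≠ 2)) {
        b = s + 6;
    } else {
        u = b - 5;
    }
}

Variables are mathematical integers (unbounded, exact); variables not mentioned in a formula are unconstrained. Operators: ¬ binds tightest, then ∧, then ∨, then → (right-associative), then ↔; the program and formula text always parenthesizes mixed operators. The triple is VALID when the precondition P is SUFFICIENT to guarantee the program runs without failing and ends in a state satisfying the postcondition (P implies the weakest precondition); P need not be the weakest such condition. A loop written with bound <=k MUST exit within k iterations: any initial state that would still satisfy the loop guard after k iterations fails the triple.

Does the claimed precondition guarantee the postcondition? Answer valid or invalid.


Working backward. After the program, the postcondition (¬(tot + 2 > 3*tot + 6 ∧ tot + z - 7 = -6)) ∧ ((z + tot + 4 ≠ 0 ∧ 2*s + 7 ≥ 1) ∧ (b + 2*z - 7 < b ∧ u + 7 = 0)) must hold; in canonical form it is (¬(2*tot < -4 ∧ tot + z = 1)) ∧ tot + z ≠ -4 ∧ 2*s ≥ -6 ∧ 2*z < 7 ∧ u = -7.
Then branch requires (¬(2*tot < -4 ∧ tot + u = 1)) ∧ tot + u ≠ -4 ∧ 2*z ≥ 8 ∧ 2*u < 7 ∧ u = -7; else branch requires ((¬(b ≠ -2)) → ((¬(2*tot < -4 ∧ tot + z = 1)) ∧ tot + z ≠ -4 ∧ 2*s ≥ -6 ∧ 2*z < 7 ∧ u = -7)) ∧ (b ≠ -2 → ((¬(2*tot < -4 ∧ tot + z = 1)) ∧ tot + z ≠ -4 ∧ 2*s ≥ -6 ∧ 2*z < 7 ∧ b = -2)).
Before the if: (2*b + z > -6 → ((¬(2*tot < -4 ∧ tot + u = 1)) ∧ tot + u ≠ -4 ∧ 2*z ≥ 8 ∧ 2*u < 7 ∧ u = -7)) ∧ ((¬(2*b + z > -6)) → (((¬(b ≠ -2)) → ((¬(2*tot < -4 ∧ tot + z = 1)) ∧ tot + z ≠ -4 ∧ 2*s ≥ -6 ∧ 2*z < 7 ∧ u = -7)) ∧ (b ≠ -2 → ((¬(2*tot < -4 ∧ tot + z = 1)) ∧ tot + z ≠ -4 ∧ 2*s ≥ -6 ∧ 2*z < 7 ∧ b = -2))))
Before tot := s: (2*b + z > -6 → ((¬(2*s < -4 ∧ s + u = 1)) ∧ s + u ≠ -4 ∧ 2*z ≥ 8 ∧ 2*u < 7 ∧ u = -7)) ∧ ((¬(2*b + z > -6)) → (((¬(b ≠ -2)) → ((¬(2*s < -4 ∧ s + z = 1)) ∧ s + z ≠ -4 ∧ 2*s ≥ -6 ∧ 2*z < 7 ∧ u = -7)) ∧ (b ≠ -2 → ((¬(2*s < -4 ∧ s + z = 1)) ∧ s + z ≠ -4 ∧ 2*s ≥ -6 ∧ 2*z < 7 ∧ b = -2))))
Before the loop (bound <=2), unroll the exhaustion recursion (WP_0 = exit-now case; WP_j = one more guarded iteration, up to j = 2):
  WP_0: (¬(3*s ≠ -3)) ∧ (2*b + z > -6 → ((¬(2*s < -4 ∧ s + u = 1)) ∧ s + u ≠ -4 ∧ 2*z ≥ 8 ∧ 2*u < 7 ∧ u = -7)) ∧ ((¬(2*b + z > -6)) → (((¬(b ≠ -2)) → ((¬(2*s < -4 ∧ s + z = 1)) ∧ s + z ≠ -4 ∧ 2*s ≥ -6 ∧ 2*z < 7 ∧ u = -7)) ∧ (b ≠ -2 → ((¬(2*s < -4 ∧ s + z = 1)) ∧ s + z ≠ -4 ∧ 2*s ≥ -6 ∧ 2*z < 7 ∧ b = -2))))
  WP_1: (3*s ≠ -3 → ((¬(3*s ≠ -3)) ∧ (2*u + z > -6 → ((¬(2*s < -4 ∧ s + u = 1)) ∧ s + u ≠ -4 ∧ 2*z ≥ 8 ∧ 2*u < 7 ∧ u = -7)) ∧ ((¬(2*u + z > -6)) → (((¬(u ≠ -2)) → ((¬(2*s < -4 ∧ s + z = 1)) ∧ s + z ≠ -4 ∧ 2*s ≥ -6 ∧ 2*z < 7 ∧ u = -7)) ∧ (u ≠ -2 → ((¬(2*s < -4 ∧ s + z = 1)) ∧ s + z ≠ -4 ∧ 2*s ≥ -6 ∧ 2*z < 7 ∧ u = -2)))))) ∧ ((¬(3*s ≠ -3)) → ((2*b + z > -6 → ((¬(2*s < -4 ∧ s + u = 1)) ∧ s + u ≠ -4 ∧ 2*z ≥ 8 ∧ 2*u < 7 ∧ u = -7)) ∧ ((¬(2*b + z > -6)) → (((¬(b ≠ -2)) → ((¬(2*s < -4 ∧ s + z = 1)) ∧ s + z ≠ -4 ∧ 2*s ≥ -6 ∧ 2*z < 7 ∧ u = -7)) ∧ (b ≠ -2 → ((¬(2*s < -4 ∧ s + z = 1)) ∧ s + z ≠ -4 ∧ 2*s ≥ -6 ∧ 2*z < 7 ∧ b = -2))))))
  WP_2: (3*s ≠ -3 → ((3*s ≠ -3 → ((¬(3*s ≠ -3)) ∧ (2*u + z > -6 → ((¬(2*s < -4 ∧ s + u = 1)) ∧ s + u ≠ -4 ∧ 2*z ≥ 8 ∧ 2*u < 7 ∧ u = -7)) ∧ ((¬(2*u + z > -6)) → (((¬(u ≠ -2)) → ((¬(2*s < -4 ∧ s + z = 1)) ∧ s + z ≠ -4 ∧ 2*s ≥ -6 ∧ 2*z < 7 ∧ u = -7)) ∧ (u ≠ -2 → ((¬(2*s < -4 ∧ s + z = 1)) ∧ s + z ≠ -4 ∧ 2*s ≥ -6 ∧ 2*z < 7 ∧ u = -2)))))) ∧ ((¬(3*s ≠ -3)) → ((2*u + z > -6 → ((¬(2*s < -4 ∧ s + u = 1)) ∧ s + u ≠ -4 ∧ 2*z ≥ 8 ∧ 2*u < 7 ∧ u = -7)) ∧ ((¬(2*u + z > -6)) → (((¬(u ≠ -2)) → ((¬(2*s < -4 ∧ s + z = 1)) ∧ s + z ≠ -4 ∧ 2*s ≥ -6 ∧ 2*z < 7 ∧ u = -7)) ∧ (u ≠ -2 → ((¬(2*s < -4 ∧ s + z = 1)) ∧ s + z ≠ -4 ∧ 2*s ≥ -6 ∧ 2*z < 7 ∧ u = -2)))))))) ∧ ((¬(3*s ≠ -3)) → ((2*b + z > -6 → ((¬(2*s < -4 ∧ s + u = 1)) ∧ s + u ≠ -4 ∧ 2*z ≥ 8 ∧ 2*u < 7 ∧ u = -7)) ∧ ((¬(2*b + z > -6)) → (((¬(b ≠ -2)) → ((¬(2*s < -4 ∧ s + z = 1)) ∧ s + z ≠ -4 ∧ 2*s ≥ -6 ∧ 2*z < 7 ∧ u = -7)) ∧ (b ≠ -2 → ((¬(2*s < -4 ∧ s + z = 1)) ∧ s + z ≠ -4 ∧ 2*s ≥ -6 ∧ 2*z < 7 ∧ b = -2))))))
So before the loop: (3*s ≠ -3 → ((3*s ≠ -3 → ((¬(3*s ≠ -3)) ∧ (2*u + z > -6 → ((¬(2*s < -4 ∧ s + u = 1)) ∧ s + u ≠ -4 ∧ 2*z ≥ 8 ∧ 2*u < 7 ∧ u = -7)) ∧ ((¬(2*u + z > -6)) → (((¬(u ≠ -2)) → ((¬(2*s < -4 ∧ s + z = 1)) ∧ s + z ≠ -4 ∧ 2*s ≥ -6 ∧ 2*z < 7 ∧ u = -7)) ∧ (u ≠ -2 → ((¬(2*s < -4 ∧ s + z = 1)) ∧ s + z ≠ -4 ∧ 2*s ≥ -6 ∧ 2*z < 7 ∧ u = -2)))))) ∧ ((¬(3*s ≠ -3)) → ((2*u + z > -6 → ((¬(2*s < -4 ∧ s + u = 1)) ∧ s + u ≠ -4 ∧ 2*z ≥ 8 ∧ 2*u < 7 ∧ u = -7)) ∧ ((¬(2*u + z > -6)) → (((¬(u ≠ -2)) → ((¬(2*s < -4 ∧ s + z = 1)) ∧ s + z ≠ -4 ∧ 2*s ≥ -6 ∧ 2*z < 7 ∧ u = -7)) ∧ (u ≠ -2 → ((¬(2*s < -4 ∧ s + z = 1)) ∧ s + z ≠ -4 ∧ 2*s ≥ -6 ∧ 2*z < 7 ∧ u = -2)))))))) ∧ ((¬(3*s ≠ -3)) → ((2*b + z > -6 → ((¬(2*s < -4 ∧ s + u = 1)) ∧ s + u ≠ -4 ∧ 2*z ≥ 8 ∧ 2*u < 7 ∧ u = -7)) ∧ ((¬(2*b + z > -6)) → (((¬(b ≠ -2)) → ((¬(2*s < -4 ∧ s + z = 1)) ∧ s + z ≠ -4 ∧ 2*s ≥ -6 ∧ 2*z < 7 ∧ u = -7)) ∧ (b ≠ -2 → ((¬(2*s < -4 ∧ s + z = 1)) ∧ s + z ≠ -4 ∧ 2*s ≥ -6 ∧ 2*z < 7 ∧ b = -2))))))
The weakest precondition is (3*s ≠ -3 → ((3*s ≠ -3 → ((¬(3*s ≠ -3)) ∧ (2*u + z > -6 → ((¬(2*s < -4 ∧ s + u = 1)) ∧ s + u ≠ -4 ∧ 2*z ≥ 8 ∧ 2*u < 7 ∧ u = -7)) ∧ ((¬(2*u + z > -6)) → (((¬(u ≠ -2)) → ((¬(2*s < -4 ∧ s + z = 1)) ∧ s + z ≠ -4 ∧ 2*s ≥ -6 ∧ 2*z < 7 ∧ u = -7)) ∧ (u ≠ -2 → ((¬(2*s < -4 ∧ s + z = 1)) ∧ s + z ≠ -4 ∧ 2*s ≥ -6 ∧ 2*z < 7 ∧ u = -2)))))) ∧ ((¬(3*s ≠ -3)) → ((2*u + z > -6 → ((¬(2*s < -4 ∧ s + u = 1)) ∧ s + u ≠ -4 ∧ 2*z ≥ 8 ∧ 2*u < 7 ∧ u = -7)) ∧ ((¬(2*u + z > -6)) → (((¬(u ≠ -2)) → ((¬(2*s < -4 ∧ s + z = 1)) ∧ s + z ≠ -4 ∧ 2*s ≥ -6 ∧ 2*z < 7 ∧ u = -7)) ∧ (u ≠ -2 → ((¬(2*s < -4 ∧ s + z = 1)) ∧ s + z ≠ -4 ∧ 2*s ≥ -6 ∧ 2*z < 7 ∧ u = -2)))))))) ∧ ((¬(3*s ≠ -3)) → ((2*b + z > -6 → ((¬(2*s < -4 ∧ s + u = 1)) ∧ s + u ≠ -4 ∧ 2*z ≥ 8 ∧ 2*u < 7 ∧ u = -7)) ∧ ((¬(2*b + z > -6)) → (((¬(b ≠ -2)) → ((¬(2*s < -4 ∧ s + z = 1)) ∧ s + z ≠ -4 ∧ 2*s ≥ -6 ∧ 2*z < 7 ∧ u = -7)) ∧ (b ≠ -2 → ((¬(2*s < -4 ∧ s + z = 1)) ∧ s + z ≠ -4 ∧ 2*s ≥ -6 ∧ 2*z < 7 ∧ b = -2)))))).
Check whether (3*s ≠ -3 → ((3*s ≠ -3 → ((¬(3*s ≠ -3)) ∧ (2*u + z > -6 → ((¬(2*s < -4 ∧ s + u = 1)) ∧ s + u ≠ -4 ∧ 2*z ≥ 8 ∧ 2*u < 7 ∧ u = -7)) ∧ ((¬(2*u + z > -6)) → (((¬(u ≠ -2)) → ((¬(2*s < -4 ∧ s + z = 1)) ∧ s + z ≠ -4 ∧ 2*s ≥ -6 ∧ 2*z < 7 ∧ u = -7)) ∧ (u ≠ -2 → ((¬(2*s < -4 ∧ s + z = 1)) ∧ s + z ≠ -4 ∧ 2*s ≥ -6 ∧ 2*z < 7 ∧ u = -2)))))) ∧ ((¬(3*s ≠ -3)) → ((2*u + z > -6 → ((¬(2*s < -4 ∧ s + u = 1)) ∧ s + u ≠ -4 ∧ 2*z ≥ 8 ∧ 2*u < 7 ∧ u = -7)) ∧ ((¬(2*u + z > -6)) → (((¬(u ≠ -2)) → ((¬(2*s < -4 ∧ s + z = 1)) ∧ s + z ≠ -4 ∧ 2*s ≥ -6 ∧ 2*z < 7 ∧ u = -7)) ∧ (u ≠ -2 → ((¬(2*s < -4 ∧ s + z = 1)) ∧ s + z ≠ -4 ∧ 2*s ≥ -6 ∧ 2*z < 7 ∧ u = -2)))))))) ∧ ((¬(3*s ≠ -3)) → ((z > 2 → ((¬(2*s < -4 ∧ s + u = 1)) ∧ s + u ≠ -4 ∧ 2*z ≥ 8 ∧ 2*u < 7 ∧ u = -7)) ∧ z > 2)) ∧ b = -4 implies it.
Every state satisfying the precondition satisfies the weakest precondition: the implication holds.
Answer: valid
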